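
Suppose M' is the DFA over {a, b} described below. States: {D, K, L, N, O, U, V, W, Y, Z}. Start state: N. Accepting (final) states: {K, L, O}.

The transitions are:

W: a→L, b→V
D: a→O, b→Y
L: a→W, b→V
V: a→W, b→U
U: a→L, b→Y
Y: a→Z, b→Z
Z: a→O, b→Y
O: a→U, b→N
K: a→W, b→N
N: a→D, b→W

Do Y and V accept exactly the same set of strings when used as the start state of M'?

Reachable states from the start: {D,L,N,O,U,V,W,Y,Z}. Unreachable: {K} — drop them.
P0 = {L,O} | {D,N,U,V,W,Y,Z}.
Split {D,N,U,V,W,Y,Z} by δ(·,a) → {D,U,W,Z} and {N,V,Y}.
Stable partition: {L,O} | {D,U,W,Z} | {N,V,Y} — 3 equivalence classes.
Y and V lie in the same block of the stable partition, so they are equivalent — no string distinguishes them.

Yes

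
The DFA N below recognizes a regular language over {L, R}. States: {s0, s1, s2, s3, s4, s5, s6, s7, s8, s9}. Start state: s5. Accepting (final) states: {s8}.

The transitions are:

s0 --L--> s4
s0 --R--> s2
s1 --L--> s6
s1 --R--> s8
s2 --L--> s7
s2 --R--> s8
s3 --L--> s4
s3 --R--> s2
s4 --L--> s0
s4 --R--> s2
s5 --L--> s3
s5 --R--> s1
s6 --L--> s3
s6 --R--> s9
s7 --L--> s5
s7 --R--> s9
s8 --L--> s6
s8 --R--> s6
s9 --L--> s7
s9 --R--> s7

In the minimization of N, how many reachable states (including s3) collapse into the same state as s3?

4

All states are reachable from the start state.
Start with accepting vs non-accepting: {s8} | {s0,s1,s2,s3,s4,s5,s6,s7,s9}.
Split {s0,s1,s2,s3,s4,s5,s6,s7,s9} by δ(·,R) → {s0,s3,s4,s5,s6,s7,s9} and {s1,s2}.
Refine {s0,s3,s4,s5,s6,s7,s9} on symbol R: members go to different blocks, giving {s0,s3,s4,s5} and {s6,s7,s9}.
Refine {s6,s7,s9} on symbol L: members go to different blocks, giving {s6,s7} and {s9}.
No further refinement is possible. Final partition (5 blocks): {s8} | {s0,s3,s4,s5} | {s1,s2} | {s6,s7} | {s9}.
The equivalence class containing s3 is {s0,s3,s4,s5}, of size 4.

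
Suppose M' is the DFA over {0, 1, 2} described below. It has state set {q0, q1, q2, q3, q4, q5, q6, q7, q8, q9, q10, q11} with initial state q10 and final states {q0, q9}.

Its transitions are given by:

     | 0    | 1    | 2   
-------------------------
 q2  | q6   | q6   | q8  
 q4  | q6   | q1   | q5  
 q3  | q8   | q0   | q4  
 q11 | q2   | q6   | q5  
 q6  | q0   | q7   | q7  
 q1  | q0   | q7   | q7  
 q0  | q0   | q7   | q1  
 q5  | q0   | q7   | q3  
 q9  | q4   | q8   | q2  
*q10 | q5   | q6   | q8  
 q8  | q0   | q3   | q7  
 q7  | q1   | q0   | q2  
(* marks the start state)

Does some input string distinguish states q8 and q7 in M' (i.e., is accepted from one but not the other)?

Yes

Reachable states from the start: {q0,q1,q2,q3,q4,q5,q6,q7,q8,q10}. Unreachable: {q9,q11} — drop them.
Start with accepting vs non-accepting: {q0} | {q1,q2,q3,q4,q5,q6,q7,q8,q10}.
On input 0, block {q1,q2,q3,q4,q5,q6,q7,q8,q10} splits into {q2,q3,q4,q7,q10} and {q1,q5,q6,q8}.
Refine {q2,q3,q4,q7,q10} on symbol 1: members go to different blocks, giving {q2,q4,q10} and {q3,q7}.
No further refinement is possible. Final partition (4 blocks): {q0} | {q2,q4,q10} | {q1,q5,q6,q8} | {q3,q7}.
q8 and q7 end up in different blocks, so they are distinguishable. For instance, the string '0' is accepted from only q8.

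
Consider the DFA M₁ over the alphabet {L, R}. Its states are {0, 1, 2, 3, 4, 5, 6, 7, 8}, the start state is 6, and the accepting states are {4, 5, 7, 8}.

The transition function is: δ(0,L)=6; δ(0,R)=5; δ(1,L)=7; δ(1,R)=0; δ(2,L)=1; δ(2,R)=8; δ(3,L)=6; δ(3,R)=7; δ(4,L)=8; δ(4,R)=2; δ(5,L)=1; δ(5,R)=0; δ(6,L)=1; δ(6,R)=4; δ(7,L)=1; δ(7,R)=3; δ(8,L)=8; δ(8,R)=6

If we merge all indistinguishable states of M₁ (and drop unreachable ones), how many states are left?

All states are reachable from the start state.
Start with accepting vs non-accepting: {4,5,7,8} | {0,1,2,3,6}.
Refine {4,5,7,8} on symbol L: members go to different blocks, giving {4,8} and {5,7}.
On input L, block {0,1,2,3,6} splits into {0,2,3,6} and {1}.
Split {0,2,3,6} by δ(·,L) → {0,3} and {2,6}.
The partition is now stable with 5 blocks: {4,8} | {0,3} | {5,7} | {1} | {2,6}.

5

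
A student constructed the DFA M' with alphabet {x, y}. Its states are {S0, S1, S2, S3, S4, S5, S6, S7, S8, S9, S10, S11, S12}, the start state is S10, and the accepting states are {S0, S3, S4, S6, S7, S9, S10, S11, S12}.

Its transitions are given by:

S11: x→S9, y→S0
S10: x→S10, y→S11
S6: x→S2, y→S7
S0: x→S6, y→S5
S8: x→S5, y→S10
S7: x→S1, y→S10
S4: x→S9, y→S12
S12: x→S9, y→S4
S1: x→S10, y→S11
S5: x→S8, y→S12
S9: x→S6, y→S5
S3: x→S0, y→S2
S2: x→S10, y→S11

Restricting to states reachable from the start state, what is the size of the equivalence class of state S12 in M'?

2

Reachable states from the start: {S0,S1,S2,S4,S5,S6,S7,S8,S9,S10,S11,S12}. Unreachable: {S3} — drop them.
Initial partition by acceptance: {S0,S4,S6,S7,S9,S10,S11,S12} | {S1,S2,S5,S8}.
On input x, block {S0,S4,S6,S7,S9,S10,S11,S12} splits into {S0,S4,S9,S10,S11,S12} and {S6,S7}.
On input x, block {S0,S4,S9,S10,S11,S12} splits into {S4,S10,S11,S12} and {S0,S9}.
Refine {S4,S10,S11,S12} on symbol x: members go to different blocks, giving {S4,S11,S12} and {S10}.
Split {S4,S11,S12} by δ(·,y) → {S4,S12} and {S11}.
On input x, block {S1,S2,S5,S8} splits into {S1,S2} and {S5,S8}.
Split {S6,S7} by δ(·,y) → {S6} and {S7}.
Refine {S5,S8} on symbol y: members go to different blocks, giving {S5} and {S8}.
The partition is now stable with 9 blocks: {S4,S12} | {S1,S2} | {S6} | {S0,S9} | {S10} | {S11} | {S5} | {S7} | {S8}.
State S12 belongs to the block {S4,S12}, which has 2 states.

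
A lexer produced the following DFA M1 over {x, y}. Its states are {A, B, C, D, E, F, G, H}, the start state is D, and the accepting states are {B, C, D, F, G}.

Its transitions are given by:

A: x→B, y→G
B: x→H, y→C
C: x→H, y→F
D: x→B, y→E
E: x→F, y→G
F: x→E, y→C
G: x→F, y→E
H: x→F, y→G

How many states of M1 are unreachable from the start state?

1

BFS from D reaches {B, C, D, E, F, G, H}; the 1 state(s) A are never visited.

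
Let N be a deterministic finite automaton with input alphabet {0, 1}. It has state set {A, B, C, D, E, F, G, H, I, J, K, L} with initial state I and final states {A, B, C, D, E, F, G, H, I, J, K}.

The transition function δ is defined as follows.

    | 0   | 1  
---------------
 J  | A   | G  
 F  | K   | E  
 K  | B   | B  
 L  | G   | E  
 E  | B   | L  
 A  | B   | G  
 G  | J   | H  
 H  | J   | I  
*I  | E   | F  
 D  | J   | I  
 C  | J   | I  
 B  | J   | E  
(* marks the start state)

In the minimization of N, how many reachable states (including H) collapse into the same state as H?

First remove the unreachable states {C,D}; 10 states remain.
P0 = {A,B,E,F,G,H,I,J,K} | {L}.
Split {A,B,E,F,G,H,I,J,K} by δ(·,1) → {A,B,F,G,H,I,J,K} and {E}.
Split {A,B,F,G,H,I,J,K} by δ(·,0) → {A,B,F,G,H,J,K} and {I}.
Split {A,B,F,G,H,J,K} by δ(·,1) → {A,G,J,K} and {B,F} and {H}.
On input 0, block {A,G,J,K} splits into {A,K} and {G,J}.
Split {A,K} by δ(·,1) → {A} and {K}.
Split {B,F} by δ(·,0) → {B} and {F}.
Refine {G,J} on symbol 0: members go to different blocks, giving {G} and {J}.
No further refinement is possible. Final partition (10 blocks): {A} | {L} | {E} | {I} | {B} | {H} | {G} | {K} | {F} | {J}.
The equivalence class containing H is {H}, of size 1.

1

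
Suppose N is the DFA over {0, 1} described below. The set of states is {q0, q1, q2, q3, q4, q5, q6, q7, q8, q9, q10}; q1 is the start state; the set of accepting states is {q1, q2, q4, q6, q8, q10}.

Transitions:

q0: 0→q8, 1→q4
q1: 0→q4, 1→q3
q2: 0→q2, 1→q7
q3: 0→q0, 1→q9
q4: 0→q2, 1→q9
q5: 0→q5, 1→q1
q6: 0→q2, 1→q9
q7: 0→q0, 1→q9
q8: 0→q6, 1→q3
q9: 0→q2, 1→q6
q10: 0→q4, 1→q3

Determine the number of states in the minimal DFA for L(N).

6

Reachable states from the start: {q0,q1,q2,q3,q4,q6,q7,q8,q9}. Unreachable: {q5,q10} — drop them.
P0 = {q1,q2,q4,q6,q8} | {q0,q3,q7,q9}.
Refine {q0,q3,q7,q9} on symbol 0: members go to different blocks, giving {q0,q9} and {q3,q7}.
Split {q1,q2,q4,q6,q8} by δ(·,1) → {q1,q2,q8} and {q4,q6}.
On input 0, block {q1,q2,q8} splits into {q1,q8} and {q2}.
On input 0, block {q0,q9} splits into {q0} and {q9}.
The partition is now stable with 6 blocks: {q1,q8} | {q0} | {q3,q7} | {q4,q6} | {q2} | {q9}.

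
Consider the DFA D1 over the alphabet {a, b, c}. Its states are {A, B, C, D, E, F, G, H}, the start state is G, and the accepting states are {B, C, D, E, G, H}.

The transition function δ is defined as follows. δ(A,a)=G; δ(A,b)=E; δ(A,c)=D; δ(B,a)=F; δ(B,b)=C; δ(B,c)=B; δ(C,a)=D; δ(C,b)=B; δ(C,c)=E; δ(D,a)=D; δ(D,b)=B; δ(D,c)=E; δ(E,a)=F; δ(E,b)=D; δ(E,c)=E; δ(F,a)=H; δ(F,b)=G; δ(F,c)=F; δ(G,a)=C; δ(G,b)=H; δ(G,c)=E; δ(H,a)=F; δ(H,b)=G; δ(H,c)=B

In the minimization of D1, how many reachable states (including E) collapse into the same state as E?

States {A} cannot be reached from the start state, so discard them.
Initial partition by acceptance: {B,C,D,E,G,H} | {F}.
Split {B,C,D,E,G,H} by δ(·,a) → {B,E,H} and {C,D,G}.
Stable partition: {B,E,H} | {F} | {C,D,G} — 3 equivalence classes.
State E belongs to the block {B,E,H}, which has 3 states.

3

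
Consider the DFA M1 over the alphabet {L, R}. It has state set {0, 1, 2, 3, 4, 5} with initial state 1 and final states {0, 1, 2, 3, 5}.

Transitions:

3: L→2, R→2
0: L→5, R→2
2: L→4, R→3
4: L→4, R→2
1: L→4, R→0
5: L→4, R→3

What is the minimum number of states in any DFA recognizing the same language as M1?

3

Every state is reachable, so we keep all 6.
Initial partition by acceptance: {0,1,2,3,5} | {4}.
Refine {0,1,2,3,5} on symbol L: members go to different blocks, giving {1,2,5} and {0,3}.
Stable partition: {1,2,5} | {4} | {0,3} — 3 equivalence classes.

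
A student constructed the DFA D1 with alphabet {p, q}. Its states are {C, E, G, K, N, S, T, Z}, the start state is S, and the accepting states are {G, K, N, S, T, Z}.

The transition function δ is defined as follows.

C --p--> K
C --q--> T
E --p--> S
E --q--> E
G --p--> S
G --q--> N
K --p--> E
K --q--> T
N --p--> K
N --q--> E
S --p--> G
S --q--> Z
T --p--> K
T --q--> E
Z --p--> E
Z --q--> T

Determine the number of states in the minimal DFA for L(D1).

5

States {C} cannot be reached from the start state, so discard them.
Start with accepting vs non-accepting: {G,K,N,S,T,Z} | {E}.
Split {G,K,N,S,T,Z} by δ(·,p) → {G,N,S,T} and {K,Z}.
Refine {G,N,S,T} on symbol p: members go to different blocks, giving {G,S} and {N,T}.
Refine {G,S} on symbol q: members go to different blocks, giving {S} and {G}.
No further refinement is possible. Final partition (5 blocks): {S} | {E} | {K,Z} | {N,T} | {G}.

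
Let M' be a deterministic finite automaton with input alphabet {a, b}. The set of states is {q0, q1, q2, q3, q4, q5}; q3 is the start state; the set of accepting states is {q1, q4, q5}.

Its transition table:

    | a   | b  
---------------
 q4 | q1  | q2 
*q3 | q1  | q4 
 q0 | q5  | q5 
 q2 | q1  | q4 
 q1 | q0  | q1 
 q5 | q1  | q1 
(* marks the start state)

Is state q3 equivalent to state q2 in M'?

Start with accepting vs non-accepting: {q1,q4,q5} | {q0,q2,q3}.
Refine {q1,q4,q5} on symbol a: members go to different blocks, giving {q4,q5} and {q1}.
Refine {q4,q5} on symbol b: members go to different blocks, giving {q4} and {q5}.
On input a, block {q0,q2,q3} splits into {q2,q3} and {q0}.
Stable partition: {q4} | {q2,q3} | {q1} | {q5} | {q0} — 5 equivalence classes.
q3 and q2 lie in the same block of the stable partition, so they are equivalent — no string distinguishes them.

Yes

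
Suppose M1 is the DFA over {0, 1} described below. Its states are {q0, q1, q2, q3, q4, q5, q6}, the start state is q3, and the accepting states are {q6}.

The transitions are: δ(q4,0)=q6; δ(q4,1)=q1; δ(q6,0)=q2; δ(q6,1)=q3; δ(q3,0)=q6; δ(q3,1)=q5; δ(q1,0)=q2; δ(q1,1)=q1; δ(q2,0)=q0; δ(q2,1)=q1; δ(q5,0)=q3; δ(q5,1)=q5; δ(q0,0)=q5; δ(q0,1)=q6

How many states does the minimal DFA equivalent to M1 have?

Reachable states from the start: {q0,q1,q2,q3,q5,q6}. Unreachable: {q4} — drop them.
Start with accepting vs non-accepting: {q6} | {q0,q1,q2,q3,q5}.
Split {q0,q1,q2,q3,q5} by δ(·,0) → {q0,q1,q2,q5} and {q3}.
Refine {q0,q1,q2,q5} on symbol 0: members go to different blocks, giving {q0,q1,q2} and {q5}.
Split {q0,q1,q2} by δ(·,0) → {q1,q2} and {q0}.
On input 0, block {q1,q2} splits into {q1} and {q2}.
No further refinement is possible. Final partition (6 blocks): {q6} | {q1} | {q3} | {q5} | {q0} | {q2}.

6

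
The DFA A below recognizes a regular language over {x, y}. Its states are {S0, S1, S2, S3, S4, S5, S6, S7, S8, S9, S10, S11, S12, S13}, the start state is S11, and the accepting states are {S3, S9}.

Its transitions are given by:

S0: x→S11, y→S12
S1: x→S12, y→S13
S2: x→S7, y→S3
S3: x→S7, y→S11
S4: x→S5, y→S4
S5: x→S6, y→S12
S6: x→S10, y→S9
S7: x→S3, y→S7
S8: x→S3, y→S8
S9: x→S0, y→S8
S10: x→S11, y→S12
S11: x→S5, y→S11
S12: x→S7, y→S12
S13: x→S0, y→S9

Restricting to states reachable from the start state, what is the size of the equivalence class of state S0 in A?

2

First remove the unreachable states {S1,S2,S4,S13}; 10 states remain.
P0 = {S3,S9} | {S0,S5,S6,S7,S8,S10,S11,S12}.
Split {S0,S5,S6,S7,S8,S10,S11,S12} by δ(·,x) → {S0,S5,S6,S10,S11,S12} and {S7,S8}.
Refine {S3,S9} on symbol x: members go to different blocks, giving {S3} and {S9}.
On input x, block {S0,S5,S6,S10,S11,S12} splits into {S0,S5,S6,S10,S11} and {S12}.
On input y, block {S0,S5,S6,S10,S11} splits into {S0,S5,S10} and {S6} and {S11}.
Refine {S0,S5,S10} on symbol x: members go to different blocks, giving {S0,S10} and {S5}.
No further refinement is possible. Final partition (8 blocks): {S3} | {S0,S10} | {S7,S8} | {S9} | {S12} | {S6} | {S11} | {S5}.
The equivalence class containing S0 is {S0,S10}, of size 2.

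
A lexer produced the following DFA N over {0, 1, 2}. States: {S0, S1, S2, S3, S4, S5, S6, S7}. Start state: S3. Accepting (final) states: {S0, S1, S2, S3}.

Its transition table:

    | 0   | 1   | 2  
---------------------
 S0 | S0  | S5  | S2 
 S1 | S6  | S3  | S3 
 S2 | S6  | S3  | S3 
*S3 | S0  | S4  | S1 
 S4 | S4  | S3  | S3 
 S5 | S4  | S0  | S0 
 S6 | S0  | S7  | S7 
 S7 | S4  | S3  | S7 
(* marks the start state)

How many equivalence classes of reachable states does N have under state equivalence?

5

P0 = {S0,S1,S2,S3} | {S4,S5,S6,S7}.
Refine {S0,S1,S2,S3} on symbol 0: members go to different blocks, giving {S0,S3} and {S1,S2}.
Split {S4,S5,S6,S7} by δ(·,0) → {S4,S5,S7} and {S6}.
On input 2, block {S4,S5,S7} splits into {S4,S5} and {S7}.
No further refinement is possible. Final partition (5 blocks): {S0,S3} | {S4,S5} | {S1,S2} | {S6} | {S7}.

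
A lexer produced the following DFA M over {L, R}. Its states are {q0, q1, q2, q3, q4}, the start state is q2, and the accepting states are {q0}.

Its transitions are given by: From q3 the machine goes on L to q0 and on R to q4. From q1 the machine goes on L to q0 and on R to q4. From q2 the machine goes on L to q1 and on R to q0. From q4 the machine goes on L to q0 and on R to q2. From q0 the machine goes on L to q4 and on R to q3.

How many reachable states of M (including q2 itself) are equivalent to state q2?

1

All states are reachable from the start state.
Initial partition by acceptance: {q0} | {q1,q2,q3,q4}.
On input L, block {q1,q2,q3,q4} splits into {q1,q3,q4} and {q2}.
Split {q1,q3,q4} by δ(·,R) → {q1,q3} and {q4}.
The partition is now stable with 4 blocks: {q0} | {q1,q3} | {q2} | {q4}.
The equivalence class containing q2 is {q2}, of size 1.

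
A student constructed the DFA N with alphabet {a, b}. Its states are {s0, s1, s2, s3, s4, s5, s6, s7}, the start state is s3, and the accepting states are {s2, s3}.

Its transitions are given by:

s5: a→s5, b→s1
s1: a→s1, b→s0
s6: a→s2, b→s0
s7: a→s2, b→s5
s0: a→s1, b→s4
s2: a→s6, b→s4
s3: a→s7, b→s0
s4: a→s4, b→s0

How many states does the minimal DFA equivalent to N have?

3

P0 = {s2,s3} | {s0,s1,s4,s5,s6,s7}.
Split {s0,s1,s4,s5,s6,s7} by δ(·,a) → {s0,s1,s4,s5} and {s6,s7}.
No further refinement is possible. Final partition (3 blocks): {s2,s3} | {s0,s1,s4,s5} | {s6,s7}.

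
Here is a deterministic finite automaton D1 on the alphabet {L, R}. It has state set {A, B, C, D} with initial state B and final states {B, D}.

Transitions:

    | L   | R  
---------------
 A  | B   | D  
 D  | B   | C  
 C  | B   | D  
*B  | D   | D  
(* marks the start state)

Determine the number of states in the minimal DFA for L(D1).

First remove the unreachable states {A}; 3 states remain.
Start with accepting vs non-accepting: {B,D} | {C}.
Refine {B,D} on symbol R: members go to different blocks, giving {B} and {D}.
Stable partition: {B} | {C} | {D} — 3 equivalence classes.

3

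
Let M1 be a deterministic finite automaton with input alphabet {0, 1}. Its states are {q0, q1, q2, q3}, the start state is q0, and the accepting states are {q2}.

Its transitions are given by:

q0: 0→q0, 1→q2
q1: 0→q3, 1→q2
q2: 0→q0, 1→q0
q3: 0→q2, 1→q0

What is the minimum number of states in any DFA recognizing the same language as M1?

First remove the unreachable states {q1,q3}; 2 states remain.
Initial partition by acceptance: {q2} | {q0}.
No further refinement is possible. Final partition (2 blocks): {q2} | {q0}.

2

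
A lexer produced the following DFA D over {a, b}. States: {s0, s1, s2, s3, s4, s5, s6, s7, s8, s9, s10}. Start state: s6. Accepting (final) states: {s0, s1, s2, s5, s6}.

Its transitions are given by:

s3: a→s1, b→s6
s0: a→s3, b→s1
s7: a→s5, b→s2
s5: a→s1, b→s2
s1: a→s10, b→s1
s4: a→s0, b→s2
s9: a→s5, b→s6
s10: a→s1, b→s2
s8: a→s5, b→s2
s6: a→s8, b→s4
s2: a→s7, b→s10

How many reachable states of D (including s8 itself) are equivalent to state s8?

States {s9} cannot be reached from the start state, so discard them.
Initial partition by acceptance: {s0,s1,s2,s5,s6} | {s3,s4,s7,s8,s10}.
Refine {s0,s1,s2,s5,s6} on symbol a: members go to different blocks, giving {s0,s1,s2,s6} and {s5}.
Split {s0,s1,s2,s6} by δ(·,b) → {s0,s1} and {s2,s6}.
Refine {s3,s4,s7,s8,s10} on symbol a: members go to different blocks, giving {s3,s4,s10} and {s7,s8}.
Stable partition: {s0,s1} | {s3,s4,s10} | {s5} | {s2,s6} | {s7,s8} — 5 equivalence classes.
The equivalence class containing s8 is {s7,s8}, of size 2.

2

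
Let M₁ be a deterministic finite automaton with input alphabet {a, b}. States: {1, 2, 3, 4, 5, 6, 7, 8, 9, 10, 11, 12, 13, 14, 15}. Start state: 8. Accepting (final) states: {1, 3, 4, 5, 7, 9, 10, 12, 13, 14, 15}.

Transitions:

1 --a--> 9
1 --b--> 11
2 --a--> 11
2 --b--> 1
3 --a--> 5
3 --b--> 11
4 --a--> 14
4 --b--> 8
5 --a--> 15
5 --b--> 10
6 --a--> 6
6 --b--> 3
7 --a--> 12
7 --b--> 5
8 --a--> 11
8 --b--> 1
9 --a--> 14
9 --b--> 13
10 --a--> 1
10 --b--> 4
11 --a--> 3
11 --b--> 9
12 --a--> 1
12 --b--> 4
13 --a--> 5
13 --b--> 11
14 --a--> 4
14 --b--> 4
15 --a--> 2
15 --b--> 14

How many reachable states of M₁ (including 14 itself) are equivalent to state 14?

1

Reachable states from the start: {1,2,3,4,5,8,9,10,11,13,14,15}. Unreachable: {6,7,12} — drop them.
Initial partition by acceptance: {1,3,4,5,9,10,13,14,15} | {2,8,11}.
On input a, block {1,3,4,5,9,10,13,14,15} splits into {1,3,4,5,9,10,13,14} and {15}.
On input a, block {1,3,4,5,9,10,13,14} splits into {1,3,4,9,10,13,14} and {5}.
Split {1,3,4,9,10,13,14} by δ(·,a) → {1,4,9,10,14} and {3,13}.
On input b, block {1,4,9,10,14} splits into {1,4} and {10,14} and {9}.
Refine {1,4} on symbol a: members go to different blocks, giving {1} and {4}.
Refine {2,8,11} on symbol a: members go to different blocks, giving {2,8} and {11}.
On input a, block {10,14} splits into {10} and {14}.
Stable partition: {1} | {2,8} | {15} | {5} | {3,13} | {10} | {9} | {4} | {11} | {14} — 10 equivalence classes.
State 14 belongs to the block {14}, which has 1 states.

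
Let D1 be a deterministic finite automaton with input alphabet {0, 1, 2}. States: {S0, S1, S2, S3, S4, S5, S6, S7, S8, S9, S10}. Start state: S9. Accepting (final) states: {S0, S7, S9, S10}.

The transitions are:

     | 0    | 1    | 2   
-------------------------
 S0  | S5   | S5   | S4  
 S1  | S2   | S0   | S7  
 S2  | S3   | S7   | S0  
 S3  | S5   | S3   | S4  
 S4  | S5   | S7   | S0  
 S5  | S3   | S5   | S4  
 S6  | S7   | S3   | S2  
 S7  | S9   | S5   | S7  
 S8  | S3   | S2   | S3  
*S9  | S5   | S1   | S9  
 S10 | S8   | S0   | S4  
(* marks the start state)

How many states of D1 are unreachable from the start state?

Starting at S9 and following transitions, the reachable set is {S0, S1, S2, S3, S4, S5, S7, S9}. That leaves S6, S8, S10 unreachable — 3 in total.

3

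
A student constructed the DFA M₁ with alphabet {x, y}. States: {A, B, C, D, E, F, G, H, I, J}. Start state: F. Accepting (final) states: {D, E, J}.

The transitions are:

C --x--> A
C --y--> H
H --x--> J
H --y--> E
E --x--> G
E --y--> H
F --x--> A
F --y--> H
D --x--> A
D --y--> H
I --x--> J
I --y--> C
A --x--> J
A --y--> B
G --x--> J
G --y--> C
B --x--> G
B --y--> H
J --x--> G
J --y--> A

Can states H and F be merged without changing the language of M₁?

No

First remove the unreachable states {D,I}; 8 states remain.
Initial partition by acceptance: {E,J} | {A,B,C,F,G,H}.
On input x, block {A,B,C,F,G,H} splits into {A,G,H} and {B,C,F}.
Split {A,G,H} by δ(·,y) → {A,G} and {H}.
On input y, block {E,J} splits into {E} and {J}.
The partition is now stable with 5 blocks: {E} | {A,G} | {B,C,F} | {H} | {J}.
H and F end up in different blocks, so they are distinguishable. For instance, the string 'x' is accepted from only H.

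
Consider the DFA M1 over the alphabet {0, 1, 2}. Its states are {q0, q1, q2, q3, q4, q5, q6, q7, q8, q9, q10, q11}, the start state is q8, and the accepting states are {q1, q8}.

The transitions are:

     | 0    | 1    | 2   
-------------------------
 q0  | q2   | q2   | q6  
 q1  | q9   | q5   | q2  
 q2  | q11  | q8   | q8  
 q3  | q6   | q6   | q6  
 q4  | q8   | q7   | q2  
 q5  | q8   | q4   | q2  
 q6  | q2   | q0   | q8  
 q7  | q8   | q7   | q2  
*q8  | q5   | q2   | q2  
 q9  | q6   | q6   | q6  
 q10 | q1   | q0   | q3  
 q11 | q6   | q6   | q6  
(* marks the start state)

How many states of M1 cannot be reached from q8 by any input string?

No path from q8 leads to q1, q3, q9, q10; the other 8 states are all reachable.

4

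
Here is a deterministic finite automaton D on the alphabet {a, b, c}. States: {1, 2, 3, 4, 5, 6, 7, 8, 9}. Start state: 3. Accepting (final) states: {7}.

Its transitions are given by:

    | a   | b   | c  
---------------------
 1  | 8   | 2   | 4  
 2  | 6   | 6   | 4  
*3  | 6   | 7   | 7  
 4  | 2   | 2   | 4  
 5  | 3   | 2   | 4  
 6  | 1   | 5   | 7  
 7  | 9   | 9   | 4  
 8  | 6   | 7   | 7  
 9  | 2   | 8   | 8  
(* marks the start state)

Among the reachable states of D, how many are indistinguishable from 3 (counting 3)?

2

All states are reachable from the start state.
Start with accepting vs non-accepting: {7} | {1,2,3,4,5,6,8,9}.
Refine {1,2,3,4,5,6,8,9} on symbol b: members go to different blocks, giving {1,2,4,5,6,9} and {3,8}.
On input a, block {1,2,4,5,6,9} splits into {2,4,6,9} and {1,5}.
Refine {2,4,6,9} on symbol a: members go to different blocks, giving {2,4,9} and {6}.
Split {2,4,9} by δ(·,a) → {4,9} and {2}.
On input b, block {4,9} splits into {4} and {9}.
No further refinement is possible. Final partition (7 blocks): {7} | {4} | {3,8} | {1,5} | {6} | {2} | {9}.
State 3 belongs to the block {3,8}, which has 2 states.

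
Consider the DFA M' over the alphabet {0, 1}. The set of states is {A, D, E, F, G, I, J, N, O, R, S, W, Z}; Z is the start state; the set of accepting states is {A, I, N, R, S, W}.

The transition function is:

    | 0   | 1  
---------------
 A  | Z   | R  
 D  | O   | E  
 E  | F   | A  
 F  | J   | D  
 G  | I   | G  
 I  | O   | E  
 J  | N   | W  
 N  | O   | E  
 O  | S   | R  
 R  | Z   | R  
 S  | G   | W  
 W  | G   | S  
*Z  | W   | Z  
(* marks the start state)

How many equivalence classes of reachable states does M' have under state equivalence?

Every state is reachable, so we keep all 13.
Start with accepting vs non-accepting: {A,I,N,R,S,W} | {D,E,F,G,J,O,Z}.
Split {A,I,N,R,S,W} by δ(·,1) → {A,R,S,W} and {I,N}.
On input 0, block {D,E,F,G,J,O,Z} splits into {D,E,F} and {G,J} and {O,Z}.
Refine {A,R,S,W} on symbol 0: members go to different blocks, giving {A,R} and {S,W}.
Refine {D,E,F} on symbol 0: members go to different blocks, giving {D} and {F} and {E}.
Split {G,J} by δ(·,1) → {J} and {G}.
Refine {O,Z} on symbol 1: members go to different blocks, giving {Z} and {O}.
No further refinement is possible. Final partition (10 blocks): {A,R} | {D} | {I,N} | {J} | {Z} | {S,W} | {F} | {E} | {G} | {O}.

10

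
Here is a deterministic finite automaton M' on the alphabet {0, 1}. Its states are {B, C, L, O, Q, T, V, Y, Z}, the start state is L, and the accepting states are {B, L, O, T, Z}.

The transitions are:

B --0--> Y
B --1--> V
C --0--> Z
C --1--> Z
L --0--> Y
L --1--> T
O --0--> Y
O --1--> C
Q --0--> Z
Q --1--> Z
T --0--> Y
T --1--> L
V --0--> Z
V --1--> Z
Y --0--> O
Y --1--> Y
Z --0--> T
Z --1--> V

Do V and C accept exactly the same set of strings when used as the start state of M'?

Yes

States {B,Q} cannot be reached from the start state, so discard them.
Initial partition by acceptance: {L,O,T,Z} | {C,V,Y}.
Refine {L,O,T,Z} on symbol 0: members go to different blocks, giving {L,O,T} and {Z}.
Split {L,O,T} by δ(·,1) → {L,T} and {O}.
On input 0, block {C,V,Y} splits into {C,V} and {Y}.
No further refinement is possible. Final partition (5 blocks): {L,T} | {C,V} | {Z} | {O} | {Y}.
V and C lie in the same block of the stable partition, so they are equivalent — no string distinguishes them.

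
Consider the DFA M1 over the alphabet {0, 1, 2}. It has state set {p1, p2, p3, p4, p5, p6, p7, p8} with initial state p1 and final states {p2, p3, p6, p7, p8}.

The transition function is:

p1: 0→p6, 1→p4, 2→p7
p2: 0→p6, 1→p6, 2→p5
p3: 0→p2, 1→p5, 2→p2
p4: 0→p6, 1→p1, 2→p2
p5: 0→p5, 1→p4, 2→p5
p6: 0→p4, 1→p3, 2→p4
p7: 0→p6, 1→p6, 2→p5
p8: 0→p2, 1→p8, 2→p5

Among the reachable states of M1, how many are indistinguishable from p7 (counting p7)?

States {p8} cannot be reached from the start state, so discard them.
Initial partition by acceptance: {p2,p3,p6,p7} | {p1,p4,p5}.
Refine {p2,p3,p6,p7} on symbol 0: members go to different blocks, giving {p2,p3,p7} and {p6}.
On input 0, block {p2,p3,p7} splits into {p2,p7} and {p3}.
Split {p1,p4,p5} by δ(·,0) → {p1,p4} and {p5}.
No further refinement is possible. Final partition (5 blocks): {p2,p7} | {p1,p4} | {p6} | {p3} | {p5}.
The equivalence class containing p7 is {p2,p7}, of size 2.

2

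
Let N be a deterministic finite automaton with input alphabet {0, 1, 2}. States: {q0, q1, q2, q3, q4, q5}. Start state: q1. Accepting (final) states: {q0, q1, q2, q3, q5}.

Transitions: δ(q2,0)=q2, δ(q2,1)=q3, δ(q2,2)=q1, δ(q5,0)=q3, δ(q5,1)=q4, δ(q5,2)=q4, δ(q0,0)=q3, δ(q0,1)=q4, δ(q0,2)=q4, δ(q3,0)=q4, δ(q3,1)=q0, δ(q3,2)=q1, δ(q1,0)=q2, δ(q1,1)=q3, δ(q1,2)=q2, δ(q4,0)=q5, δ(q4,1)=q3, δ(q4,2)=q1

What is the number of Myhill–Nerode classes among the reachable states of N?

Every state is reachable, so we keep all 6.
Initial partition by acceptance: {q0,q1,q2,q3,q5} | {q4}.
Split {q0,q1,q2,q3,q5} by δ(·,0) → {q0,q1,q2,q5} and {q3}.
On input 0, block {q0,q1,q2,q5} splits into {q0,q5} and {q1,q2}.
Stable partition: {q0,q5} | {q4} | {q3} | {q1,q2} — 4 equivalence classes.

4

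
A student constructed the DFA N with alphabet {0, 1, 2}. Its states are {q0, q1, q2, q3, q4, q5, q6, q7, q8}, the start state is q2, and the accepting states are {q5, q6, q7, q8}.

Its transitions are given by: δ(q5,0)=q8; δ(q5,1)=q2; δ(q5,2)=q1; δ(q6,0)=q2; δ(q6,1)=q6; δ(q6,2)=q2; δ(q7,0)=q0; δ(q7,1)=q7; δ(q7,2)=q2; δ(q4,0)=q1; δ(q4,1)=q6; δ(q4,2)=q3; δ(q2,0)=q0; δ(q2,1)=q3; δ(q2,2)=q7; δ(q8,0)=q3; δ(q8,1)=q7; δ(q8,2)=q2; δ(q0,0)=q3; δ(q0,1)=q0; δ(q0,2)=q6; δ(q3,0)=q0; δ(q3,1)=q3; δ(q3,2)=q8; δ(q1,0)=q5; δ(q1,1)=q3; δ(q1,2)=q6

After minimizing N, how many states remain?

States {q1,q4,q5} cannot be reached from the start state, so discard them.
P0 = {q6,q7,q8} | {q0,q2,q3}.
No further refinement is possible. Final partition (2 blocks): {q6,q7,q8} | {q0,q2,q3}.

2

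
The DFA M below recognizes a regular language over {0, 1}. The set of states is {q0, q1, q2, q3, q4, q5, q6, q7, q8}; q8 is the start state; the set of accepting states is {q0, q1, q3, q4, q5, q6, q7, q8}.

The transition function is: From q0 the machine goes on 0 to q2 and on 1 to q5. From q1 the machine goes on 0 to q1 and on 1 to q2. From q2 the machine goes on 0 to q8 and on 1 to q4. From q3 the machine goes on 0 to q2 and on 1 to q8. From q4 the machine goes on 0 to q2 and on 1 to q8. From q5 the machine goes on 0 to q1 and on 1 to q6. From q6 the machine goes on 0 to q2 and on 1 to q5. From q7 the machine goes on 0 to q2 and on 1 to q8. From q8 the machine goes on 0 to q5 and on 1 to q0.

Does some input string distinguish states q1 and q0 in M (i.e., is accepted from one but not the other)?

States {q3,q7} cannot be reached from the start state, so discard them.
Initial partition by acceptance: {q0,q1,q4,q5,q6,q8} | {q2}.
Split {q0,q1,q4,q5,q6,q8} by δ(·,0) → {q0,q4,q6} and {q1,q5,q8}.
Refine {q1,q5,q8} on symbol 1: members go to different blocks, giving {q5,q8} and {q1}.
Split {q5,q8} by δ(·,0) → {q5} and {q8}.
On input 1, block {q0,q4,q6} splits into {q0,q6} and {q4}.
The partition is now stable with 6 blocks: {q0,q6} | {q2} | {q5} | {q1} | {q8} | {q4}.
q1 and q0 end up in different blocks, so they are distinguishable. For instance, the string '0' is accepted from only q1.

Yes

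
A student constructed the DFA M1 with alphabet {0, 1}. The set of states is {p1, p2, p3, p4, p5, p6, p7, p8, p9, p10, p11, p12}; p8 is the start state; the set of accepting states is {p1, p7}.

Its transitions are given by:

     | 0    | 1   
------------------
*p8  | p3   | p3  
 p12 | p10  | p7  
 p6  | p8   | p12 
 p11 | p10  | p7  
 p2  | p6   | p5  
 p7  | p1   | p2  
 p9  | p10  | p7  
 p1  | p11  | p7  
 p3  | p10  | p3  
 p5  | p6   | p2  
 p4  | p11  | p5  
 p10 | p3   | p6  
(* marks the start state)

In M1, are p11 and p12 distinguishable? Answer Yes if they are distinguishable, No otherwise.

No

First remove the unreachable states {p4,p9}; 10 states remain.
P0 = {p1,p7} | {p2,p3,p5,p6,p8,p10,p11,p12}.
Refine {p1,p7} on symbol 0: members go to different blocks, giving {p1} and {p7}.
Split {p2,p3,p5,p6,p8,p10,p11,p12} by δ(·,1) → {p2,p3,p5,p6,p8,p10} and {p11,p12}.
On input 1, block {p2,p3,p5,p6,p8,p10} splits into {p2,p3,p5,p8,p10} and {p6}.
On input 0, block {p2,p3,p5,p8,p10} splits into {p3,p8,p10} and {p2,p5}.
Refine {p3,p8,p10} on symbol 1: members go to different blocks, giving {p3,p8} and {p10}.
Refine {p3,p8} on symbol 0: members go to different blocks, giving {p3} and {p8}.
No further refinement is possible. Final partition (8 blocks): {p1} | {p3} | {p7} | {p11,p12} | {p6} | {p2,p5} | {p10} | {p8}.
p11 and p12 lie in the same block of the stable partition, so they are equivalent — no string distinguishes them.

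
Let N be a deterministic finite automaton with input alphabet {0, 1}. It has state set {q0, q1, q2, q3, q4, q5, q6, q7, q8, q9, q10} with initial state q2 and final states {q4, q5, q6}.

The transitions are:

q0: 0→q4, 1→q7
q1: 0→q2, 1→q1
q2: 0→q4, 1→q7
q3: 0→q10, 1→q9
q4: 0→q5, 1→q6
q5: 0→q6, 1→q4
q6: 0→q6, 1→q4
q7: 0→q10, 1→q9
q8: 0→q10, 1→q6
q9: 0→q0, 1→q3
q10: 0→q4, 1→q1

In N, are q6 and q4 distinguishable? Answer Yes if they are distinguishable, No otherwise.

First remove the unreachable states {q8}; 10 states remain.
Start with accepting vs non-accepting: {q4,q5,q6} | {q0,q1,q2,q3,q7,q9,q10}.
Split {q0,q1,q2,q3,q7,q9,q10} by δ(·,0) → {q1,q3,q7,q9} and {q0,q2,q10}.
No further refinement is possible. Final partition (3 blocks): {q4,q5,q6} | {q1,q3,q7,q9} | {q0,q2,q10}.
q6 and q4 lie in the same block of the stable partition, so they are equivalent — no string distinguishes them.

No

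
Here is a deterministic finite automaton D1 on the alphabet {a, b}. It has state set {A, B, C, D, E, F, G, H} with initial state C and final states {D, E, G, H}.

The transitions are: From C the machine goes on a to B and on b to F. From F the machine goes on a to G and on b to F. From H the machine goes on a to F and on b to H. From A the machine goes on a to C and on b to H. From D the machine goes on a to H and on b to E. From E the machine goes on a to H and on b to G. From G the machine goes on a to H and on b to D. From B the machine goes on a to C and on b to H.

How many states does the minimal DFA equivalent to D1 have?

5

States {A} cannot be reached from the start state, so discard them.
Initial partition by acceptance: {D,E,G,H} | {B,C,F}.
Refine {D,E,G,H} on symbol a: members go to different blocks, giving {D,E,G} and {H}.
On input a, block {B,C,F} splits into {B,C} and {F}.
On input b, block {B,C} splits into {B} and {C}.
Stable partition: {D,E,G} | {B} | {H} | {F} | {C} — 5 equivalence classes.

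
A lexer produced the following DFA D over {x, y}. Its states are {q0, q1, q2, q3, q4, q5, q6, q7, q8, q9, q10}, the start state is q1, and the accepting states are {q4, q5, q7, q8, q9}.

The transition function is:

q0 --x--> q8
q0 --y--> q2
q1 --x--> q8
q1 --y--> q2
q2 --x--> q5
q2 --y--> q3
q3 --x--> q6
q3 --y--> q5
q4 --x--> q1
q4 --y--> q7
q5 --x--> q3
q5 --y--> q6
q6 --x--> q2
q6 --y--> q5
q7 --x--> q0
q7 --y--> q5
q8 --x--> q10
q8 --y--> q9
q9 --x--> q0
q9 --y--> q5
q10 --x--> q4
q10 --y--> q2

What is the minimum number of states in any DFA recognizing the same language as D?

Every state is reachable, so we keep all 11.
Initial partition by acceptance: {q4,q5,q7,q8,q9} | {q0,q1,q2,q3,q6,q10}.
Split {q4,q5,q7,q8,q9} by δ(·,y) → {q4,q7,q8,q9} and {q5}.
Refine {q4,q7,q8,q9} on symbol y: members go to different blocks, giving {q4,q8} and {q7,q9}.
Split {q0,q1,q2,q3,q6,q10} by δ(·,x) → {q0,q1,q10} and {q3,q6} and {q2}.
On input x, block {q3,q6} splits into {q3} and {q6}.
Stable partition: {q4,q8} | {q0,q1,q10} | {q5} | {q7,q9} | {q3} | {q2} | {q6} — 7 equivalence classes.

7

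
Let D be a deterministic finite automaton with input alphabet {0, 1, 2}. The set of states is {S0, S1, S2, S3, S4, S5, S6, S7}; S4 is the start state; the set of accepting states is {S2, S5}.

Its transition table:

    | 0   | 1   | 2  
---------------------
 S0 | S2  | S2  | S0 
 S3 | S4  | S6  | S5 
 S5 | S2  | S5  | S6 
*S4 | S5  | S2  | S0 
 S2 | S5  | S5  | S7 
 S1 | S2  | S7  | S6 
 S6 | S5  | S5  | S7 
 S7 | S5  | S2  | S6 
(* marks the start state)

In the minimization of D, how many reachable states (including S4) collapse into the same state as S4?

First remove the unreachable states {S1,S3}; 6 states remain.
Initial partition by acceptance: {S2,S5} | {S0,S4,S6,S7}.
The partition is now stable with 2 blocks: {S2,S5} | {S0,S4,S6,S7}.
State S4 belongs to the block {S0,S4,S6,S7}, which has 4 states.

4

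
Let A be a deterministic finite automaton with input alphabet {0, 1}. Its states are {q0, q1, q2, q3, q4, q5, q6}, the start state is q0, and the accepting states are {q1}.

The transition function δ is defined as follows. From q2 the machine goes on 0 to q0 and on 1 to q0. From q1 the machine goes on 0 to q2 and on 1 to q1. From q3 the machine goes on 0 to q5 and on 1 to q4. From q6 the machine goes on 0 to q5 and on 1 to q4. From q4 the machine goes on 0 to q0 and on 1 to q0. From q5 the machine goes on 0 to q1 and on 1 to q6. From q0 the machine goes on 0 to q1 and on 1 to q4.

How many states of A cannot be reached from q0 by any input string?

No path from q0 leads to q3, q5, q6; the other 4 states are all reachable.

3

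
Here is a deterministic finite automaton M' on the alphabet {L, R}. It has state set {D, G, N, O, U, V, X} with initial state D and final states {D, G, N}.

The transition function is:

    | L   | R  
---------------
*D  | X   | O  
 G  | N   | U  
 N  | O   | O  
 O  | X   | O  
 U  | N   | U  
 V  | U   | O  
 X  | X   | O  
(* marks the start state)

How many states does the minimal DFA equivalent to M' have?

2

First remove the unreachable states {G,N,U,V}; 3 states remain.
Start with accepting vs non-accepting: {D} | {O,X}.
No further refinement is possible. Final partition (2 blocks): {D} | {O,X}.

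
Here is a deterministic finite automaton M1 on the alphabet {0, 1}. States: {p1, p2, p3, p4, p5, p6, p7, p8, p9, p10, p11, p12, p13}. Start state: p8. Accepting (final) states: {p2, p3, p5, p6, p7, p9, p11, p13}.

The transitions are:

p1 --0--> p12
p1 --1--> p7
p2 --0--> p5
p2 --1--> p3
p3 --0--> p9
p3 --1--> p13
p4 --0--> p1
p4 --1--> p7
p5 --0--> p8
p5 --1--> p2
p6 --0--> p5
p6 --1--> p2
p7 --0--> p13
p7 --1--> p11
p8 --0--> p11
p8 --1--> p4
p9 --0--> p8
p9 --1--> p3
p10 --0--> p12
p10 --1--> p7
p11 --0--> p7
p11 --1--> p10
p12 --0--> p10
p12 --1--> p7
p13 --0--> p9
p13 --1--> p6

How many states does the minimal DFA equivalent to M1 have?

6

All states are reachable from the start state.
P0 = {p2,p3,p5,p6,p7,p9,p11,p13} | {p1,p4,p8,p10,p12}.
Split {p2,p3,p5,p6,p7,p9,p11,p13} by δ(·,0) → {p2,p3,p6,p7,p11,p13} and {p5,p9}.
On input 0, block {p2,p3,p6,p7,p11,p13} splits into {p2,p3,p6,p13} and {p7,p11}.
Refine {p1,p4,p8,p10,p12} on symbol 0: members go to different blocks, giving {p1,p4,p10,p12} and {p8}.
On input 0, block {p7,p11} splits into {p7} and {p11}.
Stable partition: {p2,p3,p6,p13} | {p1,p4,p10,p12} | {p5,p9} | {p7} | {p8} | {p11} — 6 equivalence classes.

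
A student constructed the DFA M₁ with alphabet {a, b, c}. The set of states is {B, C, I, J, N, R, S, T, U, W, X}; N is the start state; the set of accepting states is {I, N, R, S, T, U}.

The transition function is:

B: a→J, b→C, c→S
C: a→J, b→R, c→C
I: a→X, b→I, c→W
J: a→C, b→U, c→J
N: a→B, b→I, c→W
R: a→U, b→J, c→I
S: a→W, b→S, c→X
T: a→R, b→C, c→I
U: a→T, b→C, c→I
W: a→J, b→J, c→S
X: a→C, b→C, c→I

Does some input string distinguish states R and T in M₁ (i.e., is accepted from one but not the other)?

Every state is reachable, so we keep all 11.
P0 = {I,N,R,S,T,U} | {B,C,J,W,X}.
Split {I,N,R,S,T,U} by δ(·,a) → {I,N,S} and {R,T,U}.
Refine {B,C,J,W,X} on symbol b: members go to different blocks, giving {B,W,X} and {C,J}.
Stable partition: {I,N,S} | {B,W,X} | {R,T,U} | {C,J} — 4 equivalence classes.
R and T lie in the same block of the stable partition, so they are equivalent — no string distinguishes them.

No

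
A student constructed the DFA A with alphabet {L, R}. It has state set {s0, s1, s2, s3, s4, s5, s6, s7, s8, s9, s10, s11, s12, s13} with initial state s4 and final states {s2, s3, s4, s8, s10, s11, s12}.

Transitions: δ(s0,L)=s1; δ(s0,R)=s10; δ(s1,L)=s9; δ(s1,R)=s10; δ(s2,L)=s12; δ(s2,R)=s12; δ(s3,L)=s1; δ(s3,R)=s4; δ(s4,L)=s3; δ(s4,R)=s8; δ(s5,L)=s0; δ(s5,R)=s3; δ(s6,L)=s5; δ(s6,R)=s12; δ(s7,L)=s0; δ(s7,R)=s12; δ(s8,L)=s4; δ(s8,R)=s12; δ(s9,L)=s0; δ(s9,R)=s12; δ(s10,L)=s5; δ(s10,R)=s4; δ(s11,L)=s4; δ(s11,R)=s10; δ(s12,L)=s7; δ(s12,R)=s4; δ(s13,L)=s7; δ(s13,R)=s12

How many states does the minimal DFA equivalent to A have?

4

States {s2,s6,s11,s13} cannot be reached from the start state, so discard them.
P0 = {s3,s4,s8,s10,s12} | {s0,s1,s5,s7,s9}.
Split {s3,s4,s8,s10,s12} by δ(·,L) → {s3,s10,s12} and {s4,s8}.
Refine {s4,s8} on symbol L: members go to different blocks, giving {s4} and {s8}.
Stable partition: {s3,s10,s12} | {s0,s1,s5,s7,s9} | {s4} | {s8} — 4 equivalence classes.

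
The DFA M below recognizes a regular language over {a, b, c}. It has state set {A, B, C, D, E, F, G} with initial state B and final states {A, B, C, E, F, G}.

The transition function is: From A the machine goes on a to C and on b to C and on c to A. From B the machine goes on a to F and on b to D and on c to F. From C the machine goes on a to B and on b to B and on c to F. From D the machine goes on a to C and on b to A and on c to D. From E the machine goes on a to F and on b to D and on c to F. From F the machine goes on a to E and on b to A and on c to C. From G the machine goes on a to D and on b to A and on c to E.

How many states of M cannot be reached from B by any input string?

1

BFS from B reaches {A, B, C, D, E, F}; the 1 state(s) G are never visited.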